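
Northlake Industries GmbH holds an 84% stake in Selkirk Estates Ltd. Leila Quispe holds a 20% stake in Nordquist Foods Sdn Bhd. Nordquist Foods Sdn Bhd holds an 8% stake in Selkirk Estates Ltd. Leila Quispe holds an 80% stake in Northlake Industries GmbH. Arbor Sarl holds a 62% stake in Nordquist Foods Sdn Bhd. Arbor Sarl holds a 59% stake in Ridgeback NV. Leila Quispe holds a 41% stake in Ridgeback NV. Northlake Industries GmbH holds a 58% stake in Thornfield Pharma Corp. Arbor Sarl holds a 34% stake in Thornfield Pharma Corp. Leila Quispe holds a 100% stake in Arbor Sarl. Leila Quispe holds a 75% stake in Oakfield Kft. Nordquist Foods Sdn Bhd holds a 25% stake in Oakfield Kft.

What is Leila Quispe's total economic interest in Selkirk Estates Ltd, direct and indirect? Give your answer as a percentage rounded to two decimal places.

73.76%

Leila reaches Selkirk along 3 paths.
Via Northlake: 80% × 84% = 67.2%.
Via Arbor → Nordquist: 100% × 62% × 8% = 4.96%.
Via Nordquist: 20% × 8% = 1.6%.
Total: 67.2% + 4.96% + 1.6% = 73.76%.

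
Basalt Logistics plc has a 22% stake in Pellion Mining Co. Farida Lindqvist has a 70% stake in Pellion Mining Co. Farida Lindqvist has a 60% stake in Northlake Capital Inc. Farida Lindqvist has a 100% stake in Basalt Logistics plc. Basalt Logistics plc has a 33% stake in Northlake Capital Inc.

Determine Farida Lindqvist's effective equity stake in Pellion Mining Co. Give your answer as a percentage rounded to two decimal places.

92.00%

Farida reaches Pellion along 2 paths.
Direct stake: 70% = 70%.
Via Basalt: 100% × 22% = 22%.
Total: 70% + 22% = 92%.
Rounded: 92.00%.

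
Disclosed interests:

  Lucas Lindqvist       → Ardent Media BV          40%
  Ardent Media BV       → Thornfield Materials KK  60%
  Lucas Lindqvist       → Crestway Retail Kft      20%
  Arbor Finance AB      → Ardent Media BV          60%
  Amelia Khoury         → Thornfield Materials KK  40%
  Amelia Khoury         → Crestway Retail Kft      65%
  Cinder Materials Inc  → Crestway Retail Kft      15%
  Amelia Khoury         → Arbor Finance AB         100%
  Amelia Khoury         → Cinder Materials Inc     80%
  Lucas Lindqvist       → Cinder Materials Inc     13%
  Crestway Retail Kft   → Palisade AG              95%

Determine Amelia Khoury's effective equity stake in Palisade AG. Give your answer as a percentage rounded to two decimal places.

73.15%

Amelia reaches Palisade along 2 paths.
Via Crestway: 65% × 95% = 61.75%.
Via Cinder → Crestway: 80% × 15% × 95% = 11.4%.
Total: 61.75% + 11.4% = 73.15%.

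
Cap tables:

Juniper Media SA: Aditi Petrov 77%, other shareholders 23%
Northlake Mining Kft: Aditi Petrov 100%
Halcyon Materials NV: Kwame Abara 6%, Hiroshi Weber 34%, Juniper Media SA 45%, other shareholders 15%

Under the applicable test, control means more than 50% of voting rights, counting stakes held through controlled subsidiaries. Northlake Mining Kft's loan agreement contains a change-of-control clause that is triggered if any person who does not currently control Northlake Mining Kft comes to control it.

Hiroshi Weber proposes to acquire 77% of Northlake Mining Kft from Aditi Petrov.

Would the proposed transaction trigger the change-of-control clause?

Yes

The purchase adds only to Hiroshi's holdings (Aditi's stake shrinks), so Hiroshi is the only person who could newly come to control Northlake.
Hiroshi's largest direct stake is 34% in Halcyon, which does not meet the threshold, so Hiroshi controls no company.
Neither Hiroshi nor any entity Hiroshi controls holds any voting interest in Northlake.
So before the transaction, Hiroshi does not control Northlake.
After the purchase, Hiroshi holds 77% of Northlake directly, and Aditi's stake falls to 23%.
Hiroshi holds 77% of Northlake, so Hiroshi controls Northlake.
Hiroshi did not control Northlake before and does after, so the clause is triggered.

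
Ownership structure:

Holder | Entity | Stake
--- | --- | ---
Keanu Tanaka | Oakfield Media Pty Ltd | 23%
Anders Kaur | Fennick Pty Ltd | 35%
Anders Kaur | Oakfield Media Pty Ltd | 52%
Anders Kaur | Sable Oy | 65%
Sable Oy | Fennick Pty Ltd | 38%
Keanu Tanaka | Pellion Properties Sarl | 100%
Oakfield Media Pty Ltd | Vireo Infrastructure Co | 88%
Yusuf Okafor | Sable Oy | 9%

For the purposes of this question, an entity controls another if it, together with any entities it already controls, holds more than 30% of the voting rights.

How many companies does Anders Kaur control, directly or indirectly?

4

Anders holds 52% of Oakfield, so Anders controls Oakfield.
Anders holds 65% of Sable, so Anders controls Sable.
Oakfield holds 88% of Vireo, so Anders controls Vireo.
Anders and Sable together hold 35% + 38% = 73% of Fennick, so Anders controls Fennick.
No other company's threshold is met.
Anders controls 4 companies.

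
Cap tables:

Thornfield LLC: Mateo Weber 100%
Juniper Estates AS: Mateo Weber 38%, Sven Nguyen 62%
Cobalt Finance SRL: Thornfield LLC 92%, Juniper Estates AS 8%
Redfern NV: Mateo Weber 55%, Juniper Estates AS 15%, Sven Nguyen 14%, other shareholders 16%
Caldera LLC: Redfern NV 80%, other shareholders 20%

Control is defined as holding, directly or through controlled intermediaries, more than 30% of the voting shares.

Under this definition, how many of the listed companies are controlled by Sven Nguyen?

1

Sven holds 62% of Juniper, so Sven controls Juniper.
No other company's threshold is met.
Sven controls 1 company.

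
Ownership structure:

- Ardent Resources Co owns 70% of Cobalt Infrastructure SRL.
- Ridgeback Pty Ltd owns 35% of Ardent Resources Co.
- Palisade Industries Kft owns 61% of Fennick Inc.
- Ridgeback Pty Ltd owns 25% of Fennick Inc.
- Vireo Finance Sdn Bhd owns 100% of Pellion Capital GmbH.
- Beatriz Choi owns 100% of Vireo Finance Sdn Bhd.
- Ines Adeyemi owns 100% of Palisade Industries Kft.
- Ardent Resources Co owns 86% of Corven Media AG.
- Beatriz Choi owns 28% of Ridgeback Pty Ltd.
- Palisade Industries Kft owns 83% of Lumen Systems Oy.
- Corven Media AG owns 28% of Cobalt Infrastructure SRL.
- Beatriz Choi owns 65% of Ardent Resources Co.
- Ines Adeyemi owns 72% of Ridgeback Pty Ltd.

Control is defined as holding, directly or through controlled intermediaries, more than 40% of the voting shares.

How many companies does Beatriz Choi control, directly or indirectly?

5

Beatriz holds 100% of Vireo, so Beatriz controls Vireo.
Beatriz holds 65% of Ardent, so Beatriz controls Ardent.
Ardent holds 86% of Corven, so Beatriz controls Corven.
Vireo holds 100% of Pellion, so Beatriz controls Pellion.
Corven and Ardent together hold 28% + 70% = 98% of Cobalt, so Beatriz controls Cobalt.
No other company's threshold is met.
Beatriz controls 5 companies.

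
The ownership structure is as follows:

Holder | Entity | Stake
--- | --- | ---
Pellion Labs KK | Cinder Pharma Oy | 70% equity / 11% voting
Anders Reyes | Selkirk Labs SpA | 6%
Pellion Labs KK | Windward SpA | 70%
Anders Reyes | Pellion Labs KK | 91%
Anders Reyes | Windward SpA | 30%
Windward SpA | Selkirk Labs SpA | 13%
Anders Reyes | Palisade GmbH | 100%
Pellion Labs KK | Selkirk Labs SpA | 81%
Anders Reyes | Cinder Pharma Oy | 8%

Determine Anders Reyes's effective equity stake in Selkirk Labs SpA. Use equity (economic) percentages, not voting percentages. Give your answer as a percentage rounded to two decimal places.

91.89%

Anders reaches Selkirk along 4 paths.
Direct stake: 6% = 6%.
Via Pellion: 91% × 81% = 73.71%.
Via Windward: 30% × 13% = 3.9%.
Via Pellion → Windward: 91% × 70% × 13% = 8.281%.
Total: 6% + 73.71% + 3.9% + 8.281% = 91.891%.
Rounded: 91.89%.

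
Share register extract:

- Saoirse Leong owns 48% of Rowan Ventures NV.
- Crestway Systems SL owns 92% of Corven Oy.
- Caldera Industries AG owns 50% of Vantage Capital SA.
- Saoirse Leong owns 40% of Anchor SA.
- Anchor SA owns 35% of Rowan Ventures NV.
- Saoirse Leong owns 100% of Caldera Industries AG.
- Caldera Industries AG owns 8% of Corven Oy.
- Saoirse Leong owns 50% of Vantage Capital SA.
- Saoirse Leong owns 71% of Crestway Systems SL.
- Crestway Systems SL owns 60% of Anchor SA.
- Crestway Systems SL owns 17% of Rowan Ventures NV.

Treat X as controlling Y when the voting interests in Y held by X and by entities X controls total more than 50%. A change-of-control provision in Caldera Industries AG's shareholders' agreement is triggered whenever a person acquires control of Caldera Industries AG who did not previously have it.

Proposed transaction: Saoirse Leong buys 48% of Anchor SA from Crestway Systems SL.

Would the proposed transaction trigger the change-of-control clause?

No

The purchase adds only to Saoirse's holdings (Crestway's stake shrinks), so Saoirse is the only person who could newly come to control Caldera.
Saoirse holds 100% of Caldera, so Saoirse controls Caldera.
So Saoirse already controls Caldera before the transaction.
After the purchase, Saoirse's direct stake in Anchor rises to 40% + 48% = 88%, and Crestway's stake falls to 12%.
Saoirse controlled Caldera already, so this is not a new person acquiring control; every other person's position is unchanged or reduced.
No new person acquires control, so the clause is not triggered.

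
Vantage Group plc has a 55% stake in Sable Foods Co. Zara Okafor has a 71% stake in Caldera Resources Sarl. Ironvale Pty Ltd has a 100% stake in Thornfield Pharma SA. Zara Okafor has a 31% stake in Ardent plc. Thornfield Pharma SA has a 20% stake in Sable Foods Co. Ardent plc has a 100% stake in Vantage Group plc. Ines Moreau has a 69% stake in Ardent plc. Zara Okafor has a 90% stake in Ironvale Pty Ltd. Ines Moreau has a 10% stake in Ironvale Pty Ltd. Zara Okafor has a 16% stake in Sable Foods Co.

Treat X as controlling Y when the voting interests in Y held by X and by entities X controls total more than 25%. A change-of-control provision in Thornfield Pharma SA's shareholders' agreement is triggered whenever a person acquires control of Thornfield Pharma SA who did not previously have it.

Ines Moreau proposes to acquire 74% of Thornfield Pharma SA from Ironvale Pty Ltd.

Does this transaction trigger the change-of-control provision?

The purchase adds only to Ines's holdings (Ironvale's stake shrinks), so Ines is the only person who could newly come to control Thornfield.
Ines holds 69% of Ardent, so Ines controls Ardent.
Ardent holds 100% of Vantage, so Ines controls Vantage.
Vantage holds 55% of Sable, so Ines controls Sable.
Neither Ines nor any entity Ines controls holds any voting interest in Thornfield.
So before the transaction, Ines does not control Thornfield.
After the purchase, Ines holds 74% of Thornfield directly, and Ironvale's stake falls to 26%.
Ines holds 74% of Thornfield, so Ines controls Thornfield.
Ines did not control Thornfield before and does after, so the clause is triggered.

Yes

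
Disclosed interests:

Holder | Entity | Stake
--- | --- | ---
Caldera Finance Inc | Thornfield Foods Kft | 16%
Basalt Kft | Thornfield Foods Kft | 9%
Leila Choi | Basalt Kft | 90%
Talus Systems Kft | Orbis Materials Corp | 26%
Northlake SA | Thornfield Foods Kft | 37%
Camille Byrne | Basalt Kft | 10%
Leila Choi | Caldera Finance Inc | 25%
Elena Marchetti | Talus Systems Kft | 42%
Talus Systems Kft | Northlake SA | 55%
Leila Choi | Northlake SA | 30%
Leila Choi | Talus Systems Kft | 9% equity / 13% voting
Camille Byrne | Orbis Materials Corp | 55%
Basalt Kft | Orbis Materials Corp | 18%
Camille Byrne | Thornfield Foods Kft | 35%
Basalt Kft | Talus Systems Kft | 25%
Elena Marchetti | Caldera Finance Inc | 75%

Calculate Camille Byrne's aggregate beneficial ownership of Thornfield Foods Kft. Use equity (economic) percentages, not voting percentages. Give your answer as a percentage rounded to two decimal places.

36.41%

Camille reaches Thornfield along 3 paths.
Via Basalt: 10% × 9% = 0.9%.
Via Basalt → Talus → Northlake: 10% × 25% × 55% × 37% = 0.50875%.
Direct stake: 35% = 35%.
Total: 0.9% + 0.50875% + 35% = 36.40875%.
Rounded: 36.41%.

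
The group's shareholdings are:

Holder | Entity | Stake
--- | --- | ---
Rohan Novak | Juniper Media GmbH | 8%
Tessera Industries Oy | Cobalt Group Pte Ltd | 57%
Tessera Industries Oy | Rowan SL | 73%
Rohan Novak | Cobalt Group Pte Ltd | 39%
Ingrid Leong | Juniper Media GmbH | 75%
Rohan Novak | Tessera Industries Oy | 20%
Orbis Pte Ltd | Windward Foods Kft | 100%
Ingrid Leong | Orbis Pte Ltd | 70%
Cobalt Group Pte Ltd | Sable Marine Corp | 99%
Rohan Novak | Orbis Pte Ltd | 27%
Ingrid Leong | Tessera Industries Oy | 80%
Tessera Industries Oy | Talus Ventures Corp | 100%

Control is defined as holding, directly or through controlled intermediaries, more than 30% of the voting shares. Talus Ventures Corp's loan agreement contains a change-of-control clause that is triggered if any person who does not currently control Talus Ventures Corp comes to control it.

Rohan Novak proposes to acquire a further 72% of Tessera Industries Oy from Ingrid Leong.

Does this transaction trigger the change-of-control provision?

Yes

The purchase adds only to Rohan's holdings (Ingrid's stake shrinks), so Rohan is the only person who could newly come to control Talus.
Rohan holds 39% of Cobalt, so Rohan controls Cobalt.
Cobalt holds 99% of Sable, so Rohan controls Sable.
Neither Rohan nor any entity Rohan controls holds any voting interest in Talus.
So before the transaction, Rohan does not control Talus.
After the purchase, Rohan's direct stake in Tessera rises to 20% + 72% = 92%, and Ingrid's stake falls to 8%.
Rohan holds 92% of Tessera, so Rohan controls Tessera.
Tessera holds 100% of Talus, so Rohan controls Talus.
Rohan did not control Talus before and does after, so the clause is triggered.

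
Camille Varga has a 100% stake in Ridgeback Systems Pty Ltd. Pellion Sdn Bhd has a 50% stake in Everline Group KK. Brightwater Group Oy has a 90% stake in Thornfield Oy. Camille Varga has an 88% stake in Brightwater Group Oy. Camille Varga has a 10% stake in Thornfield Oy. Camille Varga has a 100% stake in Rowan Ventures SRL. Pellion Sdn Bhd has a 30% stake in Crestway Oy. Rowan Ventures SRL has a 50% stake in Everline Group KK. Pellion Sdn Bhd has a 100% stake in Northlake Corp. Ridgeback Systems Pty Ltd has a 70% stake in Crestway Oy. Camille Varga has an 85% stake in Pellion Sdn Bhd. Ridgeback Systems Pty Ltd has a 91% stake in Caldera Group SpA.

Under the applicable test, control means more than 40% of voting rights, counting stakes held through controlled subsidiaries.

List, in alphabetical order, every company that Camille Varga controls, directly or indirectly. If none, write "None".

Camille holds 85% of Pellion, so Camille controls Pellion.
Camille holds 100% of Rowan, so Camille controls Rowan.
Pellion holds 100% of Northlake, so Camille controls Northlake.
Camille holds 100% of Ridgeback, so Camille controls Ridgeback.
Ridgeback and Pellion together hold 70% + 30% = 100% of Crestway, so Camille controls Crestway.
Camille holds 88% of Brightwater, so Camille controls Brightwater.
Rowan and Pellion together hold 50% + 50% = 100% of Everline, so Camille controls Everline.
Camille and Brightwater together hold 10% + 90% = 100% of Thornfield, so Camille controls Thornfield.
Ridgeback holds 91% of Caldera, so Camille controls Caldera.

Brightwater Group Oy, Caldera Group SpA, Crestway Oy, Everline Group KK, Northlake Corp, Pellion Sdn Bhd, Ridgeback Systems Pty Ltd, Rowan Ventures SRL, Thornfield Oy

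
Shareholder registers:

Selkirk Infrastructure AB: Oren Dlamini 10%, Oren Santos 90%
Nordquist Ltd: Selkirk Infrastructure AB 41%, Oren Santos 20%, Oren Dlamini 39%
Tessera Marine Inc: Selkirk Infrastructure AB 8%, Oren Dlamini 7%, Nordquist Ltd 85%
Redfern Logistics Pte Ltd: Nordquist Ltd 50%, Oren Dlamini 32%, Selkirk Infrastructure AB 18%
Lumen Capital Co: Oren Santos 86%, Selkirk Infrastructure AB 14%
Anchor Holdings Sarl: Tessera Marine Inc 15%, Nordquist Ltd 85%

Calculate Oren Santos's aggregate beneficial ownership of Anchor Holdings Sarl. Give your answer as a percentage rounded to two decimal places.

56.70%

Oren Santos reaches Anchor along 5 paths.
Via Selkirk → Tessera: 90% × 8% × 15% = 1.08%.
Via Selkirk → Nordquist → Tessera: 90% × 41% × 85% × 15% = 4.70475%.
Via Nordquist → Tessera: 20% × 85% × 15% = 2.55%.
Via Selkirk → Nordquist: 90% × 41% × 85% = 31.365%.
Via Nordquist: 20% × 85% = 17%.
Total: 1.08% + 4.70475% + 2.55% + 31.365% + 17% = 56.69975%.
Rounded: 56.70%.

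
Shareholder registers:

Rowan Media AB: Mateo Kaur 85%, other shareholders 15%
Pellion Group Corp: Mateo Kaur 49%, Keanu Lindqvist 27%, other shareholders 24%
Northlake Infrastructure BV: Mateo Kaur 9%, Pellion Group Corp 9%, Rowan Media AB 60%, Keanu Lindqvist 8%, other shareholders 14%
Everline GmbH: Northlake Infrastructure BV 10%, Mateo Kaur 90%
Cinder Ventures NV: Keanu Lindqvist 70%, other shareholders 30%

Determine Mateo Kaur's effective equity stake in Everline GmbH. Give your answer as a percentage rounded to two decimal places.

96.44%

Mateo reaches Everline along 4 paths.
Via Northlake: 9% × 10% = 0.9%.
Via Pellion → Northlake: 49% × 9% × 10% = 0.441%.
Via Rowan → Northlake: 85% × 60% × 10% = 5.1%.
Direct stake: 90% = 90%.
Total: 0.9% + 0.441% + 5.1% + 90% = 96.441%.
Rounded: 96.44%.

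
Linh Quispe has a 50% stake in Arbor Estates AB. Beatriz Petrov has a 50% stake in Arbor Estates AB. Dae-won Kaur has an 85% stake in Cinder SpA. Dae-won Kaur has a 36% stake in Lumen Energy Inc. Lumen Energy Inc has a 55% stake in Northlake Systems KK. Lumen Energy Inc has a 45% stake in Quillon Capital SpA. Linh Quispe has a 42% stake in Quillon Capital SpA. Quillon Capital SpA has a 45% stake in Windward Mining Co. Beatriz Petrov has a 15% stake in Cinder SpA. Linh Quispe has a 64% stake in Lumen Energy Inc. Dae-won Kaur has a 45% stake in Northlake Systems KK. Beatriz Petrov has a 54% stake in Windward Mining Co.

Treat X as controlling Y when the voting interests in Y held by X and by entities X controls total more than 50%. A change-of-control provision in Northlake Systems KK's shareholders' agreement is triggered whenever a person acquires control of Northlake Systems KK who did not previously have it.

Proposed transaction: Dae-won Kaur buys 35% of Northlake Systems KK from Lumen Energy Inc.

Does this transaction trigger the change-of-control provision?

Yes

The purchase adds only to Dae-won's holdings (Lumen's stake shrinks), so Dae-won is the only person who could newly come to control Northlake.
Dae-won holds 85% of Cinder, so Dae-won controls Cinder.
In Northlake, Dae-won's side holds only 45%, not > 50%.
So before the transaction, Dae-won does not control Northlake.
After the purchase, Dae-won's direct stake in Northlake rises to 45% + 35% = 80%, and Lumen's stake falls to 20%.
Dae-won holds 80% of Northlake, so Dae-won controls Northlake.
Dae-won did not control Northlake before and does after, so the clause is triggered.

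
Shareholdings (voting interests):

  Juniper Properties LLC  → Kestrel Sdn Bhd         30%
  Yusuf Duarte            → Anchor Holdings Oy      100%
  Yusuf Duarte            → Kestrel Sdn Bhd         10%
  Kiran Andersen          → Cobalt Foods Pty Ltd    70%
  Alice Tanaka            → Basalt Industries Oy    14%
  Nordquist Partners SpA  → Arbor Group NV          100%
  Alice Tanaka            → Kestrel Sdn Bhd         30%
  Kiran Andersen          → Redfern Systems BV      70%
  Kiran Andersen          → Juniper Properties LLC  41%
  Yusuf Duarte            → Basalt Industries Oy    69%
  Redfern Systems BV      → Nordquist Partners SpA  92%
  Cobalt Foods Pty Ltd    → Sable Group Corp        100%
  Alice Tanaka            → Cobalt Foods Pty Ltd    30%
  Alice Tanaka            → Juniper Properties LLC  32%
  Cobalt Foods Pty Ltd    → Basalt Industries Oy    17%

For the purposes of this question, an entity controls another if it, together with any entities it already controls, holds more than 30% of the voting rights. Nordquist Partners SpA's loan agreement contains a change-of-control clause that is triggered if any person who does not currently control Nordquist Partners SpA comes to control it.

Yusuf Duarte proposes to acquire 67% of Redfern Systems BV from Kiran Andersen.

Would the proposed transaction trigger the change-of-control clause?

Yes

The purchase adds only to Yusuf's holdings (Kiran's stake shrinks), so Yusuf is the only person who could newly come to control Nordquist.
Yusuf holds 69% of Basalt, so Yusuf controls Basalt.
Yusuf holds 100% of Anchor, so Yusuf controls Anchor.
Neither Yusuf nor any entity Yusuf controls holds any voting interest in Nordquist.
So before the transaction, Yusuf does not control Nordquist.
After the purchase, Yusuf holds 67% of Redfern directly, and Kiran's stake falls to 3%.
Yusuf holds 67% of Redfern, so Yusuf controls Redfern.
Redfern holds 92% of Nordquist, so Yusuf controls Nordquist.
Yusuf did not control Nordquist before and does after, so the clause is triggered.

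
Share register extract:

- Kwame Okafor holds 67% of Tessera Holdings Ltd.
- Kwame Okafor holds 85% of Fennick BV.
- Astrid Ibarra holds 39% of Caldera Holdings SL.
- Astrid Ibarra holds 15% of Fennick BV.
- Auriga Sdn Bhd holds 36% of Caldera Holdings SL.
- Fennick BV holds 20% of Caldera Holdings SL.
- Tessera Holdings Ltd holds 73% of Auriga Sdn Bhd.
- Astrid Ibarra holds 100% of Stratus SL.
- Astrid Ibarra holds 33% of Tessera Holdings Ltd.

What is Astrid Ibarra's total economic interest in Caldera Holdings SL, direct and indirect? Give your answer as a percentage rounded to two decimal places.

50.67%

Astrid reaches Caldera along 3 paths.
Direct stake: 39% = 39%.
Via Tessera → Auriga: 33% × 73% × 36% = 8.6724%.
Via Fennick: 15% × 20% = 3%.
Total: 39% + 8.6724% + 3% = 50.6724%.
Rounded: 50.67%.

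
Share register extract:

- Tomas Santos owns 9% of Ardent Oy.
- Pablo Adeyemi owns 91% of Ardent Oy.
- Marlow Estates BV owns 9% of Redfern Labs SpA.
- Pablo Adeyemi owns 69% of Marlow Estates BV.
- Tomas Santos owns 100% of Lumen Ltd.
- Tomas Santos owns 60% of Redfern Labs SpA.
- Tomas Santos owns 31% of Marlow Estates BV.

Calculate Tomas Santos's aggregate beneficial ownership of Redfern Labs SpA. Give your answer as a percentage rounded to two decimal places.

62.79%

Tomas reaches Redfern along 2 paths.
Direct stake: 60% = 60%.
Via Marlow: 31% × 9% = 2.79%.
Total: 60% + 2.79% = 62.79%.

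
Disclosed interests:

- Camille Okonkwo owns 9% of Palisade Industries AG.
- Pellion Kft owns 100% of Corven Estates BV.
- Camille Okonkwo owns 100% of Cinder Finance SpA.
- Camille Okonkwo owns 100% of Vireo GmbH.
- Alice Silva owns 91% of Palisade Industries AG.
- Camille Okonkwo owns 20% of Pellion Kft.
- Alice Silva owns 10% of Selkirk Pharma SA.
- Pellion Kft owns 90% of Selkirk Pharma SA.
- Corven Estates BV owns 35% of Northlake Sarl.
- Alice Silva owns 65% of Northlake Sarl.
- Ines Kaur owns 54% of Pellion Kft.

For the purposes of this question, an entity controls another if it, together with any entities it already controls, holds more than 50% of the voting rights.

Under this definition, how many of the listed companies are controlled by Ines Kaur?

Ines holds 54% of Pellion, so Ines controls Pellion.
Pellion holds 100% of Corven, so Ines controls Corven.
Pellion holds 90% of Selkirk, so Ines controls Selkirk.
No other company's threshold is met.
Ines controls 3 companies.

3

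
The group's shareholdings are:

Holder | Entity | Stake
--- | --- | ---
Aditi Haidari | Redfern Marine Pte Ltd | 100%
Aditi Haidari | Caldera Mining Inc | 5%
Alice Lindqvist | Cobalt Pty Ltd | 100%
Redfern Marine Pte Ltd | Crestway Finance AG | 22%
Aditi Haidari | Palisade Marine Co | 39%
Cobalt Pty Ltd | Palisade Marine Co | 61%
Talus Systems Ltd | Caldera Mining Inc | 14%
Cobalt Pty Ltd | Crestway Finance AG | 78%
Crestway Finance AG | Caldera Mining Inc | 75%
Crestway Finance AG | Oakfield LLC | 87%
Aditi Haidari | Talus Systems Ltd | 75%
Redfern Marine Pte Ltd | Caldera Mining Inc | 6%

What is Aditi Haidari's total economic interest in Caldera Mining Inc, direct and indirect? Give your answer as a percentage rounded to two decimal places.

38.00%

Aditi reaches Caldera along 4 paths.
Via Talus: 75% × 14% = 10.5%.
Via Redfern → Crestway: 100% × 22% × 75% = 16.5%.
Direct stake: 5% = 5%.
Via Redfern: 100% × 6% = 6%.
Total: 10.5% + 16.5% + 5% + 6% = 38%.
Rounded: 38.00%.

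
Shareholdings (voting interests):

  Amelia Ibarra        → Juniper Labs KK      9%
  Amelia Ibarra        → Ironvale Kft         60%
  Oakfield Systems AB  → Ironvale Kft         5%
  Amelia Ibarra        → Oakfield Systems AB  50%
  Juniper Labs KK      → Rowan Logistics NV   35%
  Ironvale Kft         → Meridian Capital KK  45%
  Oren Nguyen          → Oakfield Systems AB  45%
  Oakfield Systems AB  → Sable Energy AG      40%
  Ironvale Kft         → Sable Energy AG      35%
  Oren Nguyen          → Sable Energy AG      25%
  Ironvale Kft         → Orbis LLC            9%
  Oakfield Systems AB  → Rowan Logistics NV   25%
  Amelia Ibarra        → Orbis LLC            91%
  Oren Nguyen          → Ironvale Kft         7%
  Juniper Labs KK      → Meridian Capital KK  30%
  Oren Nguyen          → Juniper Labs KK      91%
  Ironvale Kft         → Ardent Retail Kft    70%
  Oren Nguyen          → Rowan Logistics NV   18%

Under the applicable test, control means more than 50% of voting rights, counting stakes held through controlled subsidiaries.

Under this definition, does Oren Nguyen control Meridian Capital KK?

Oren holds 91% of Juniper, so Oren controls Juniper.
Juniper and Oren together hold 35% + 18% = 53% of Rowan, so Oren controls Rowan.
In Meridian, Oren's side holds only 30%, not > 50%.
So Oren does not control Meridian.

No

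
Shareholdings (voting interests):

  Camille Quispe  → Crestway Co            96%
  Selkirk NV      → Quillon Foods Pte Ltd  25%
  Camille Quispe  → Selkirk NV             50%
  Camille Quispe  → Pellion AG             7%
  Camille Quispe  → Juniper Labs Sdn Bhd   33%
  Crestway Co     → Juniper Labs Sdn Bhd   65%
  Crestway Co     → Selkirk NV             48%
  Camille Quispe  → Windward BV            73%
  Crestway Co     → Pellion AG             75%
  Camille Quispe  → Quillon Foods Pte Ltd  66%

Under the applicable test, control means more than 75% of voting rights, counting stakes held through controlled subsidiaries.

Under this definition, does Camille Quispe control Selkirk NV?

Camille holds 96% of Crestway, so Camille controls Crestway.
Crestway and Camille together hold 48% + 50% = 98% of Selkirk, so Camille controls Selkirk.

Yes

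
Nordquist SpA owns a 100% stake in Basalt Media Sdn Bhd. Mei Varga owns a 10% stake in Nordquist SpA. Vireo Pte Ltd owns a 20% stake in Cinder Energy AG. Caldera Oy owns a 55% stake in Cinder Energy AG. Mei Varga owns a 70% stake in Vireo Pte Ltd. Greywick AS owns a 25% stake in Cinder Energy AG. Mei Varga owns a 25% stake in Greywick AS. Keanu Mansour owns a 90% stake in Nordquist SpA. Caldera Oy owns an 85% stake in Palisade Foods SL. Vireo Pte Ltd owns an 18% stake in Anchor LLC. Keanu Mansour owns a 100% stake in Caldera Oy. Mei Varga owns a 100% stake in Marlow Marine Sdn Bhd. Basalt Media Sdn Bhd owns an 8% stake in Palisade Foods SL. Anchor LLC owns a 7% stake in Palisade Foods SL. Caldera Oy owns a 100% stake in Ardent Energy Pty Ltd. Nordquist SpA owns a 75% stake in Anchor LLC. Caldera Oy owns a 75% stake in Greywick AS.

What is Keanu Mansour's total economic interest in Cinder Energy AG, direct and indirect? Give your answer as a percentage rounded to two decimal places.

Keanu reaches Cinder along 2 paths.
Via Caldera → Greywick: 100% × 75% × 25% = 18.75%.
Via Caldera: 100% × 55% = 55%.
Total: 18.75% + 55% = 73.75%.

73.75%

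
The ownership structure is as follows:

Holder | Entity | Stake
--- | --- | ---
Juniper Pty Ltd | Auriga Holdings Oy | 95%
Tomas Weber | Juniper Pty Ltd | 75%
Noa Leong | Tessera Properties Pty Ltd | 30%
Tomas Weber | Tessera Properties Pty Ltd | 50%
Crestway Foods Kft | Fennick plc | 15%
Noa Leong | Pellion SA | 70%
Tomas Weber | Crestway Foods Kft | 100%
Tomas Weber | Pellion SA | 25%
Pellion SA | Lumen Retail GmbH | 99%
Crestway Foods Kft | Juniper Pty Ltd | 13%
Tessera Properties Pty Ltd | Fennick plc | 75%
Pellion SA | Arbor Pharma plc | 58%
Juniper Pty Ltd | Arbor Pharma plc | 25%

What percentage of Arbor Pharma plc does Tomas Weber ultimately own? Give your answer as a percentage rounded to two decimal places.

36.50%

Tomas reaches Arbor along 3 paths.
Via Juniper: 75% × 25% = 18.75%.
Via Crestway → Juniper: 100% × 13% × 25% = 3.25%.
Via Pellion: 25% × 58% = 14.5%.
Total: 18.75% + 3.25% + 14.5% = 36.5%.
Rounded: 36.50%.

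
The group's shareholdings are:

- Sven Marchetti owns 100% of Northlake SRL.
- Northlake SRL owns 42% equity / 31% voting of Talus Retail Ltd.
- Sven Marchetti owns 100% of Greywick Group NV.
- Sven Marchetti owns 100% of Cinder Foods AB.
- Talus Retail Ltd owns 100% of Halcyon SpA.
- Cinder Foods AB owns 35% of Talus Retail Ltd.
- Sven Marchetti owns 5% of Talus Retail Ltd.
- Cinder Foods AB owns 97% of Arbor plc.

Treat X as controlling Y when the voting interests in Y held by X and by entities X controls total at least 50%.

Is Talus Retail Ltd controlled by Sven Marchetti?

Yes

Sven holds 100% of Cinder, so Sven controls Cinder.
Sven holds 100% of Northlake, so Sven controls Northlake.
Cinder and Northlake and Sven together hold 35% + 31% + 5% = 71% of Talus, so Sven controls Talus.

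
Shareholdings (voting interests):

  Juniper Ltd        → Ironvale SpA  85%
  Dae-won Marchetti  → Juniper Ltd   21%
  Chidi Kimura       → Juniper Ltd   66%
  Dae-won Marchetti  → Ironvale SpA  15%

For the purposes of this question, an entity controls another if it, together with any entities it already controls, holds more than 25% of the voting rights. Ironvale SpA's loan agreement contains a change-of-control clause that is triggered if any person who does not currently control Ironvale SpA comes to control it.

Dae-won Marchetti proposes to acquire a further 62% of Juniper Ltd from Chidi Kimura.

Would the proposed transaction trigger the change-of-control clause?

The purchase adds only to Dae-won's holdings (Chidi's stake shrinks), so Dae-won is the only person who could newly come to control Ironvale.
Dae-won's largest direct stake is 21% in Juniper, which does not meet the threshold, so Dae-won controls no company.
In Ironvale, Dae-won's side holds only 15%, not > 25%.
So before the transaction, Dae-won does not control Ironvale.
After the purchase, Dae-won's direct stake in Juniper rises to 21% + 62% = 83%, and Chidi's stake falls to 4%.
Dae-won holds 83% of Juniper, so Dae-won controls Juniper.
Juniper and Dae-won together hold 85% + 15% = 100% of Ironvale, so Dae-won controls Ironvale.
Dae-won did not control Ironvale before and does after, so the clause is triggered.

Yes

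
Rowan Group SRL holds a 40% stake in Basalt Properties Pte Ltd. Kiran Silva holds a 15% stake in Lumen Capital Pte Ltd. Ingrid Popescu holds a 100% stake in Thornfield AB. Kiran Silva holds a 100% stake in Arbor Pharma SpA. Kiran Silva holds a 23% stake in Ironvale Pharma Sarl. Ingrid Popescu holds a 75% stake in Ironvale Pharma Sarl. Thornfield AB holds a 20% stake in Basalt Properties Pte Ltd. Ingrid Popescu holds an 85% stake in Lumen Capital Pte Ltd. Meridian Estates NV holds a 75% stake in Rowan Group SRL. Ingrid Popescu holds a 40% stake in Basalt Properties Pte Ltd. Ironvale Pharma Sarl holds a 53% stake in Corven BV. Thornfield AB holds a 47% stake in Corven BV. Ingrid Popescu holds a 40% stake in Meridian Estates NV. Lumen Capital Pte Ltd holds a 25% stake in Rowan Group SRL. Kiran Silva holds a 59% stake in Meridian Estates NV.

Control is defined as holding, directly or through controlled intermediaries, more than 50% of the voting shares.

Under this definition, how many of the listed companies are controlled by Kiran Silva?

3

Kiran holds 59% of Meridian, so Kiran controls Meridian.
Meridian holds 75% of Rowan, so Kiran controls Rowan.
Kiran holds 100% of Arbor, so Kiran controls Arbor.
No other company's threshold is met.
Kiran controls 3 companies.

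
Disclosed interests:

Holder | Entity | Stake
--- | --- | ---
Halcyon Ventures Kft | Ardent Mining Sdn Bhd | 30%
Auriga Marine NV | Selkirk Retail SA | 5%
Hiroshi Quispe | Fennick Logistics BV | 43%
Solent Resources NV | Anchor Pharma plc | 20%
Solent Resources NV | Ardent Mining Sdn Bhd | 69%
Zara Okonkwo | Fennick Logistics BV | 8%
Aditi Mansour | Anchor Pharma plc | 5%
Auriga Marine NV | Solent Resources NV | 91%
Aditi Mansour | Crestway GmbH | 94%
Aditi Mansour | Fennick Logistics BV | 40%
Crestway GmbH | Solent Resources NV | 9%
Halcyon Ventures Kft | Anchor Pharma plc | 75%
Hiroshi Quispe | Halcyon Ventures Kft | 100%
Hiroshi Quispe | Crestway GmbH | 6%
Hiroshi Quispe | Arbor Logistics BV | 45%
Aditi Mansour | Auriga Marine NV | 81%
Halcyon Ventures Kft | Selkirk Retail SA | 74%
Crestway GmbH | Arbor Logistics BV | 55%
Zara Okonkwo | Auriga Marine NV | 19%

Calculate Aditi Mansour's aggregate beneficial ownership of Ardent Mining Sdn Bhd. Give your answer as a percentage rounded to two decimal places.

Aditi reaches Ardent along 2 paths.
Via Crestway → Solent: 94% × 9% × 69% = 5.8374%.
Via Auriga → Solent: 81% × 91% × 69% = 50.8599%.
Total: 5.8374% + 50.8599% = 56.6973%.
Rounded: 56.70%.

56.70%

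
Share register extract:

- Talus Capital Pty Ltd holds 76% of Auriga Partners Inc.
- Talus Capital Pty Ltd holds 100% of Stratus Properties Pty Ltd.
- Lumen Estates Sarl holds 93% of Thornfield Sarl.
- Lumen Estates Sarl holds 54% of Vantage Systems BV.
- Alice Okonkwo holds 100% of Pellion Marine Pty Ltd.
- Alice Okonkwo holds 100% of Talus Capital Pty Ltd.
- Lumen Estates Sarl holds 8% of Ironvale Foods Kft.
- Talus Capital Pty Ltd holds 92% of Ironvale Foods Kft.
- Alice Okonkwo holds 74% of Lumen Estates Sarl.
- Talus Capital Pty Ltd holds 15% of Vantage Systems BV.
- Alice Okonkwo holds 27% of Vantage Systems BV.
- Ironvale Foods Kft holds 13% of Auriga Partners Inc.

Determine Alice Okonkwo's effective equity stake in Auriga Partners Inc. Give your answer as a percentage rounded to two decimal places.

88.73%

Alice reaches Auriga along 3 paths.
Via Talus: 100% × 76% = 76%.
Via Lumen → Ironvale: 74% × 8% × 13% = 0.7696%.
Via Talus → Ironvale: 100% × 92% × 13% = 11.96%.
Total: 76% + 0.7696% + 11.96% = 88.7296%.
Rounded: 88.73%.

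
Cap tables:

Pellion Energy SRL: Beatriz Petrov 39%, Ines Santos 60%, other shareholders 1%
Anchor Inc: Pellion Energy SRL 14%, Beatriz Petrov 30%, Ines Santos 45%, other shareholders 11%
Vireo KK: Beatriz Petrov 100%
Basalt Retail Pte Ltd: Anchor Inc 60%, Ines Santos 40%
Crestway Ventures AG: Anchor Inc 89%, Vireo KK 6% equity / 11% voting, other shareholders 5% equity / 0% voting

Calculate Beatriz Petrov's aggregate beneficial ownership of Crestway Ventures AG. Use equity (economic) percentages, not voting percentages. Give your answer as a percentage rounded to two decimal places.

Beatriz reaches Crestway along 3 paths.
Via Pellion → Anchor: 39% × 14% × 89% = 4.8594%.
Via Anchor: 30% × 89% = 26.7%.
Via Vireo: 100% × 6% = 6%.
Total: 4.8594% + 26.7% + 6% = 37.5594%.
Rounded: 37.56%.

37.56%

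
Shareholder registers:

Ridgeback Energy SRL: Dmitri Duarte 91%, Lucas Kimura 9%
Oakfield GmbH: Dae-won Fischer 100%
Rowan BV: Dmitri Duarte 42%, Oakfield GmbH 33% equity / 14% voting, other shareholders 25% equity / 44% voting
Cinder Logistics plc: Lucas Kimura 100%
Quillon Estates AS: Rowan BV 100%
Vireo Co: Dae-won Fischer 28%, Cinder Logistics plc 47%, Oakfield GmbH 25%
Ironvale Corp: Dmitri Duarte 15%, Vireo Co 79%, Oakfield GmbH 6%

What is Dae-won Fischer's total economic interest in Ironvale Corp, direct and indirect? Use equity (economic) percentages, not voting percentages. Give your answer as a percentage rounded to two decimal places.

47.87%

Dae-won reaches Ironvale along 3 paths.
Via Vireo: 28% × 79% = 22.12%.
Via Oakfield → Vireo: 100% × 25% × 79% = 19.75%.
Via Oakfield: 100% × 6% = 6%.
Total: 22.12% + 19.75% + 6% = 47.87%.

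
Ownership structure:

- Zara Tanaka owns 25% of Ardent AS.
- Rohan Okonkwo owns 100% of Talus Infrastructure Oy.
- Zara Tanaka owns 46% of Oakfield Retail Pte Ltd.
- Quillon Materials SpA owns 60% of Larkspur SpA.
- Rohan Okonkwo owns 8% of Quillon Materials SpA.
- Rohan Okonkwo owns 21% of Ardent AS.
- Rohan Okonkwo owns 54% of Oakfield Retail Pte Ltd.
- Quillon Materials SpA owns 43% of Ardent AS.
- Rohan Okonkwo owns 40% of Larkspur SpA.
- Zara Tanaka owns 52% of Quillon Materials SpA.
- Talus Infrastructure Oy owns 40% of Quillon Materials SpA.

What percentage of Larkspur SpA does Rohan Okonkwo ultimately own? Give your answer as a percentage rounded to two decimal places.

Rohan reaches Larkspur along 3 paths.
Via Talus → Quillon: 100% × 40% × 60% = 24%.
Via Quillon: 8% × 60% = 4.8%.
Direct stake: 40% = 40%.
Total: 24% + 4.8% + 40% = 68.8%.
Rounded: 68.80%.

68.80%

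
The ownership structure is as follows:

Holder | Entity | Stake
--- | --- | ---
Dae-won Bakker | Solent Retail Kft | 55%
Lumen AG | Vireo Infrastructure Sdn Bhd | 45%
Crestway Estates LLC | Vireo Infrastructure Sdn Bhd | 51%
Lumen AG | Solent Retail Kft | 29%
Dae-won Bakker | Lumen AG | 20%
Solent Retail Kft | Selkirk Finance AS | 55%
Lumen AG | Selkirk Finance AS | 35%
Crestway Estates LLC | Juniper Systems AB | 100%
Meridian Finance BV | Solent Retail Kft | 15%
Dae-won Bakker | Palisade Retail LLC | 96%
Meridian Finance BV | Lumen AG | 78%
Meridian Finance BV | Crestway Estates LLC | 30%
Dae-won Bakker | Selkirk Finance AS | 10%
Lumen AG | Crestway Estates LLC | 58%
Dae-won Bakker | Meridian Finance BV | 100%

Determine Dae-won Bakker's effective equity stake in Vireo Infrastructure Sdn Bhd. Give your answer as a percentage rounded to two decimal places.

88.39%

Dae-won reaches Vireo along 5 paths.
Via Lumen: 20% × 45% = 9%.
Via Meridian → Lumen: 100% × 78% × 45% = 35.1%.
Via Lumen → Crestway: 20% × 58% × 51% = 5.916%.
Via Meridian → Lumen → Crestway: 100% × 78% × 58% × 51% = 23.0724%.
Via Meridian → Crestway: 100% × 30% × 51% = 15.3%.
Total: 9% + 35.1% + 5.916% + 23.0724% + 15.3% = 88.3884%.
Rounded: 88.39%.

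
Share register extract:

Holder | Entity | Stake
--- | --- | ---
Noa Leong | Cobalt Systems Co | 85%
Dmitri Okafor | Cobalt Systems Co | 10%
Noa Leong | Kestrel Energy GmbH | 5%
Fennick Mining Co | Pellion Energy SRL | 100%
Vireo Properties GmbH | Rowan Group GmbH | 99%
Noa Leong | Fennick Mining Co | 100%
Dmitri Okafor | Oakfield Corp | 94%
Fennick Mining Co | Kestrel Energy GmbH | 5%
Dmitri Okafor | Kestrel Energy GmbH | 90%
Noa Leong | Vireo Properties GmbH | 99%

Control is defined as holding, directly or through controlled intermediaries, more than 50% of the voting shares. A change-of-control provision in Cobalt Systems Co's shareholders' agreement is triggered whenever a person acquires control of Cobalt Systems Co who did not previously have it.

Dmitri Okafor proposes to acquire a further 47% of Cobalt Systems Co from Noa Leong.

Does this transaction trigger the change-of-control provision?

Yes

The purchase adds only to Dmitri's holdings (Noa's stake shrinks), so Dmitri is the only person who could newly come to control Cobalt.
Dmitri holds 90% of Kestrel, so Dmitri controls Kestrel.
Dmitri holds 94% of Oakfield, so Dmitri controls Oakfield.
In Cobalt, Dmitri's side holds only 10%, not > 50%.
So before the transaction, Dmitri does not control Cobalt.
After the purchase, Dmitri's direct stake in Cobalt rises to 10% + 47% = 57%, and Noa's stake falls to 38%.
Dmitri holds 57% of Cobalt, so Dmitri controls Cobalt.
Dmitri did not control Cobalt before and does after, so the clause is triggered.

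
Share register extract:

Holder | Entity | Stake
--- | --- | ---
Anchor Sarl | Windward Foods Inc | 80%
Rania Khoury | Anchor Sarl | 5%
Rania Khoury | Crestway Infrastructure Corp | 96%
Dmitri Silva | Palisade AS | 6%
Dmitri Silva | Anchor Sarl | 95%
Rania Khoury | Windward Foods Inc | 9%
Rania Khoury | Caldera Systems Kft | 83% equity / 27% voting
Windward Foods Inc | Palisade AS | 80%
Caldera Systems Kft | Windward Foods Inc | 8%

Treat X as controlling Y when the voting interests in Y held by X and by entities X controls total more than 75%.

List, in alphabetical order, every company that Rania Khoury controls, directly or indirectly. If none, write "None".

Rania holds 96% of Crestway, so Rania controls Crestway.
No other company's threshold is met.

Crestway Infrastructure Corp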